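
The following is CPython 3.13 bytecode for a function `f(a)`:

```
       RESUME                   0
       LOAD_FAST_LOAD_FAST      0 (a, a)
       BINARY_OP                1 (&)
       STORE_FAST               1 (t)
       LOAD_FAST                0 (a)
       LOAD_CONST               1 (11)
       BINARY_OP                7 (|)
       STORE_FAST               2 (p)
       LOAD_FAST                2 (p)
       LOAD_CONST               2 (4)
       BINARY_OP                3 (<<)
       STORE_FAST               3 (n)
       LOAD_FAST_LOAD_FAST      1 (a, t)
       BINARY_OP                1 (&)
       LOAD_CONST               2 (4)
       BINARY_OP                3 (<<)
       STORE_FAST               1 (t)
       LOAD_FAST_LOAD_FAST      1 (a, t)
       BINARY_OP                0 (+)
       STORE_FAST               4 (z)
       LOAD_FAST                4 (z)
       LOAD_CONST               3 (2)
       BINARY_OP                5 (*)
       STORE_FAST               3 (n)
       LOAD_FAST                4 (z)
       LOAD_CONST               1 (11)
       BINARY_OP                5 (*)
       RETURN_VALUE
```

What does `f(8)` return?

LOAD_FAST_LOAD_FAST a,a → push 8,8. Stack: [8, 8]
BINARY_OP & → 8 & 8 = 8. Stack: [8]
STORE_FAST t → t=8. Stack: []
LOAD_FAST a → push 8. Stack: [8]
LOAD_CONST → push 11. Stack: [8, 11]
BINARY_OP | → 8 | 11 = 11. Stack: [11]
STORE_FAST p → p=11. Stack: []
LOAD_FAST p → push 11. Stack: [11]
LOAD_CONST → push 4. Stack: [11, 4]
BINARY_OP << → 11 << 4 = 176. Stack: [176]
STORE_FAST n → n=176. Stack: []
LOAD_FAST_LOAD_FAST a,t → push 8,8. Stack: [8, 8]
BINARY_OP & → 8 & 8 = 8. Stack: [8]
LOAD_CONST → push 4. Stack: [8, 4]
BINARY_OP << → 8 << 4 = 128. Stack: [128]
STORE_FAST t → t=128. Stack: []
LOAD_FAST_LOAD_FAST a,t → push 8,128. Stack: [8, 128]
BINARY_OP + → 8 + 128 = 136. Stack: [136]
STORE_FAST z → z=136. Stack: []
LOAD_FAST z → push 136. Stack: [136]
LOAD_CONST → push 2. Stack: [136, 2]
BINARY_OP * → 136 * 2 = 272. Stack: [272]
STORE_FAST n → n=272. Stack: []
LOAD_FAST z → push 136. Stack: [136]
LOAD_CONST → push 11. Stack: [136, 11]
BINARY_OP * → 136 * 11 = 1496. Stack: [1496]
RETURN_VALUE → return 1496.

1496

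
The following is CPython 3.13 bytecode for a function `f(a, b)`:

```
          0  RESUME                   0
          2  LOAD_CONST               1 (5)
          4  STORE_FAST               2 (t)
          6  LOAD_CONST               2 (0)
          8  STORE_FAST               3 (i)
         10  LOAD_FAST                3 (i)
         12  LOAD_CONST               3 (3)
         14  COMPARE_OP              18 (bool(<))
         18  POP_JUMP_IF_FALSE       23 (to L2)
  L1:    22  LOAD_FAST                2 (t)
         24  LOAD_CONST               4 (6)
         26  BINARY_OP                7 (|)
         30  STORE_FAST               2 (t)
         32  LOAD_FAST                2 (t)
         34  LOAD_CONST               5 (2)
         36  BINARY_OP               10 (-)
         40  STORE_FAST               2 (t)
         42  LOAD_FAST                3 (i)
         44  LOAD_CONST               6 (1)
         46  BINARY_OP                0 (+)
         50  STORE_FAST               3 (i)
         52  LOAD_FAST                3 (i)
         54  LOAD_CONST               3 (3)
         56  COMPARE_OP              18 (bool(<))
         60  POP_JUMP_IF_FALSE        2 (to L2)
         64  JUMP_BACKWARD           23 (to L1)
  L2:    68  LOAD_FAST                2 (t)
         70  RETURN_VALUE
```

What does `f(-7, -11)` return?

5

LOAD_CONST → push 5. Stack: [5]
STORE_FAST t → t=5. Stack: []
LOAD_CONST → push 0. Stack: [0]
STORE_FAST i → i=0. Stack: []
LOAD_FAST i → push 0. Stack: [0]
LOAD_CONST → push 3. Stack: [0, 3]
COMPARE_OP bool(<) → 0 vs 3 = True. Stack: [True]
POP_JUMP_IF_FALSE → pop True; no jump. Stack: []
LOAD_FAST t → push 5. Stack: [5]
LOAD_CONST → push 6. Stack: [5, 6]
BINARY_OP | → 5 | 6 = 7. Stack: [7]
STORE_FAST t → t=7. Stack: []
LOAD_FAST t → push 7. Stack: [7]
LOAD_CONST → push 2. Stack: [7, 2]
BINARY_OP - → 7 - 2 = 5. Stack: [5]
STORE_FAST t → t=5. Stack: []
LOAD_FAST i → push 0. Stack: [0]
LOAD_CONST → push 1. Stack: [0, 1]
BINARY_OP + → 0 + 1 = 1. Stack: [1]
STORE_FAST i → i=1. Stack: []
LOAD_FAST i → push 1. Stack: [1]
LOAD_CONST → push 3. Stack: [1, 3]
COMPARE_OP bool(<) → 1 vs 3 = True. Stack: [True]
POP_JUMP_IF_FALSE → pop True; no jump. Stack: []
LOAD_FAST t → push 5. Stack: [5]
LOAD_CONST → push 6. Stack: [5, 6]
BINARY_OP | → 5 | 6 = 7. Stack: [7]
STORE_FAST t → t=7. Stack: []
LOAD_FAST t → push 7. Stack: [7]
LOAD_CONST → push 2. Stack: [7, 2]
BINARY_OP - → 7 - 2 = 5. Stack: [5]
STORE_FAST t → t=5. Stack: []
LOAD_FAST i → push 1. Stack: [1]
LOAD_CONST → push 1. Stack: [1, 1]
BINARY_OP + → 1 + 1 = 2. Stack: [2]
STORE_FAST i → i=2. Stack: []
LOAD_FAST i → push 2. Stack: [2]
LOAD_CONST → push 3. Stack: [2, 3]
COMPARE_OP bool(<) → 2 vs 3 = True. Stack: [True]
POP_JUMP_IF_FALSE → pop True; no jump. Stack: []
LOAD_FAST t → push 5. Stack: [5]
LOAD_CONST → push 6. Stack: [5, 6]
BINARY_OP | → 5 | 6 = 7. Stack: [7]
STORE_FAST t → t=7. Stack: []
LOAD_FAST t → push 7. Stack: [7]
LOAD_CONST → push 2. Stack: [7, 2]
BINARY_OP - → 7 - 2 = 5. Stack: [5]
STORE_FAST t → t=5. Stack: []
LOAD_FAST i → push 2. Stack: [2]
LOAD_CONST → push 1. Stack: [2, 1]
BINARY_OP + → 2 + 1 = 3. Stack: [3]
STORE_FAST i → i=3. Stack: []
LOAD_FAST i → push 3. Stack: [3]
LOAD_CONST → push 3. Stack: [3, 3]
COMPARE_OP bool(<) → 3 vs 3 = False. Stack: [False]
POP_JUMP_IF_FALSE → pop False; jump. Stack: []
LOAD_FAST t → push 5. Stack: [5]
RETURN_VALUE → return 5.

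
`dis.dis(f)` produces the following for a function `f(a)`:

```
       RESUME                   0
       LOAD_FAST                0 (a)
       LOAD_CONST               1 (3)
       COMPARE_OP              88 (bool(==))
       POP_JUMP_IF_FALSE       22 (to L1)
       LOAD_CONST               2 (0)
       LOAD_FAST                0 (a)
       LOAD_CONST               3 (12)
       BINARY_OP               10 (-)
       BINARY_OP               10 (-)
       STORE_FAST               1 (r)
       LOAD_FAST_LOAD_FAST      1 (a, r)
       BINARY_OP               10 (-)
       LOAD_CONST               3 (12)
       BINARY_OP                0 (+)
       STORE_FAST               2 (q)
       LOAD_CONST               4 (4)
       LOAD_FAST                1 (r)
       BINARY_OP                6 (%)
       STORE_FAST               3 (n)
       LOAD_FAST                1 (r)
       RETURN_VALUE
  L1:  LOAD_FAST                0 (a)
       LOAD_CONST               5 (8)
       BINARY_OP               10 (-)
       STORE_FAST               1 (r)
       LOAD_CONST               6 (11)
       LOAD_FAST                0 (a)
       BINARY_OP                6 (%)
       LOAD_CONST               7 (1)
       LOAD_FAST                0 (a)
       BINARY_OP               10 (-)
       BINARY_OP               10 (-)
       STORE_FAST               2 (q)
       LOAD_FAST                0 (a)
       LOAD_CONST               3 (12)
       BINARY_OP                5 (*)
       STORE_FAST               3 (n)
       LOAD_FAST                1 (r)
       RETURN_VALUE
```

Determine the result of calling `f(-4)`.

LOAD_FAST a → push -4. Stack: [-4]
LOAD_CONST → push 3. Stack: [-4, 3]
COMPARE_OP bool(==) → -4 vs 3 = False. Stack: [False]
POP_JUMP_IF_FALSE → pop False; jump. Stack: []
LOAD_FAST a → push -4. Stack: [-4]
LOAD_CONST → push 8. Stack: [-4, 8]
BINARY_OP - → -4 - 8 = -12. Stack: [-12]
STORE_FAST r → r=-12. Stack: []
LOAD_CONST → push 11. Stack: [11]
LOAD_FAST a → push -4. Stack: [11, -4]
BINARY_OP % → 11 % -4 = -1. Stack: [-1]
LOAD_CONST → push 1. Stack: [-1, 1]
LOAD_FAST a → push -4. Stack: [-1, 1, -4]
BINARY_OP - → 1 - -4 = 5. Stack: [-1, 5]
BINARY_OP - → -1 - 5 = -6. Stack: [-6]
STORE_FAST q → q=-6. Stack: []
LOAD_FAST a → push -4. Stack: [-4]
LOAD_CONST → push 12. Stack: [-4, 12]
BINARY_OP * → -4 * 12 = -48. Stack: [-48]
STORE_FAST n → n=-48. Stack: []
LOAD_FAST r → push -12. Stack: [-12]
RETURN_VALUE → return -12.

-12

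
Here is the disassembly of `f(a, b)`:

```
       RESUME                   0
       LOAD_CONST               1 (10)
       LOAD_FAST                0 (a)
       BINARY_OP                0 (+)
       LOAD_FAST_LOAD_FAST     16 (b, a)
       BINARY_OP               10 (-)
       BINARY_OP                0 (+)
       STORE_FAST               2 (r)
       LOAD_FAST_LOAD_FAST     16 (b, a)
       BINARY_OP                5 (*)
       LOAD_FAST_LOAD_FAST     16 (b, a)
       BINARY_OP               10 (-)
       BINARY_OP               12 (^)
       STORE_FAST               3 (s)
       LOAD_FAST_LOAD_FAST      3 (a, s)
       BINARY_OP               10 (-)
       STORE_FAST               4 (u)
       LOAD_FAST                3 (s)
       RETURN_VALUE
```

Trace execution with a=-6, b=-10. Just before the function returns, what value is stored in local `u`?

58

LOAD_CONST → push 10. Stack: [10]
LOAD_FAST a → push -6. Stack: [10, -6]
BINARY_OP + → 10 + -6 = 4. Stack: [4]
LOAD_FAST_LOAD_FAST b,a → push -10,-6. Stack: [4, -10, -6]
BINARY_OP - → -10 - -6 = -4. Stack: [4, -4]
BINARY_OP + → 4 + -4 = 0. Stack: [0]
STORE_FAST r → r=0. Stack: []
LOAD_FAST_LOAD_FAST b,a → push -10,-6. Stack: [-10, -6]
BINARY_OP * → -10 * -6 = 60. Stack: [60]
LOAD_FAST_LOAD_FAST b,a → push -10,-6. Stack: [60, -10, -6]
BINARY_OP - → -10 - -6 = -4. Stack: [60, -4]
BINARY_OP ^ → 60 ^ -4 = -64. Stack: [-64]
STORE_FAST s → s=-64. Stack: []
LOAD_FAST_LOAD_FAST a,s → push -6,-64. Stack: [-6, -64]
BINARY_OP - → -6 - -64 = 58. Stack: [58]
STORE_FAST u → u=58. Stack: []
LOAD_FAST s → push -64. Stack: [-64]
RETURN_VALUE → return -64.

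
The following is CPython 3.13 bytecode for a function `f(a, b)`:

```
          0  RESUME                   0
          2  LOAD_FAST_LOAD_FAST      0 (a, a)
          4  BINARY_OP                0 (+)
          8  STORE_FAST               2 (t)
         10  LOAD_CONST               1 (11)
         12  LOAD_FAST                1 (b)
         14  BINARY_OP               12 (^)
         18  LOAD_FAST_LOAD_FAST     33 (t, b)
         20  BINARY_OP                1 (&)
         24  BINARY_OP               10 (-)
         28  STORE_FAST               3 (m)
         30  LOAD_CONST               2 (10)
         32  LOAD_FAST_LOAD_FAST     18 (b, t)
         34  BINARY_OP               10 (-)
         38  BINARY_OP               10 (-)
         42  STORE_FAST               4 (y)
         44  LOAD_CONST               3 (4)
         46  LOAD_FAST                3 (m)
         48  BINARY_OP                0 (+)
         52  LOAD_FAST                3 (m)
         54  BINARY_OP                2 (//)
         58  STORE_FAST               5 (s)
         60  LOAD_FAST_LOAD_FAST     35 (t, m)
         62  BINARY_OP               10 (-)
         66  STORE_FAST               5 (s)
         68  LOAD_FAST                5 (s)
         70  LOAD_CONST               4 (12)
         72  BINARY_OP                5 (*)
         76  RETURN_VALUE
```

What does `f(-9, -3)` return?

LOAD_FAST_LOAD_FAST a,a → push -9,-9. Stack: [-9, -9]
BINARY_OP + → -9 + -9 = -18. Stack: [-18]
STORE_FAST t → t=-18. Stack: []
LOAD_CONST → push 11. Stack: [11]
LOAD_FAST b → push -3. Stack: [11, -3]
BINARY_OP ^ → 11 ^ -3 = -10. Stack: [-10]
LOAD_FAST_LOAD_FAST t,b → push -18,-3. Stack: [-10, -18, -3]
BINARY_OP & → -18 & -3 = -20. Stack: [-10, -20]
BINARY_OP - → -10 - -20 = 10. Stack: [10]
STORE_FAST m → m=10. Stack: []
LOAD_CONST → push 10. Stack: [10]
LOAD_FAST_LOAD_FAST b,t → push -3,-18. Stack: [10, -3, -18]
BINARY_OP - → -3 - -18 = 15. Stack: [10, 15]
BINARY_OP - → 10 - 15 = -5. Stack: [-5]
STORE_FAST y → y=-5. Stack: []
LOAD_CONST → push 4. Stack: [4]
LOAD_FAST m → push 10. Stack: [4, 10]
BINARY_OP + → 4 + 10 = 14. Stack: [14]
LOAD_FAST m → push 10. Stack: [14, 10]
BINARY_OP // → 14 // 10 = 1. Stack: [1]
STORE_FAST s → s=1. Stack: []
LOAD_FAST_LOAD_FAST t,m → push -18,10. Stack: [-18, 10]
BINARY_OP - → -18 - 10 = -28. Stack: [-28]
STORE_FAST s → s=-28. Stack: []
LOAD_FAST s → push -28. Stack: [-28]
LOAD_CONST → push 12. Stack: [-28, 12]
BINARY_OP * → -28 * 12 = -336. Stack: [-336]
RETURN_VALUE → return -336.

-336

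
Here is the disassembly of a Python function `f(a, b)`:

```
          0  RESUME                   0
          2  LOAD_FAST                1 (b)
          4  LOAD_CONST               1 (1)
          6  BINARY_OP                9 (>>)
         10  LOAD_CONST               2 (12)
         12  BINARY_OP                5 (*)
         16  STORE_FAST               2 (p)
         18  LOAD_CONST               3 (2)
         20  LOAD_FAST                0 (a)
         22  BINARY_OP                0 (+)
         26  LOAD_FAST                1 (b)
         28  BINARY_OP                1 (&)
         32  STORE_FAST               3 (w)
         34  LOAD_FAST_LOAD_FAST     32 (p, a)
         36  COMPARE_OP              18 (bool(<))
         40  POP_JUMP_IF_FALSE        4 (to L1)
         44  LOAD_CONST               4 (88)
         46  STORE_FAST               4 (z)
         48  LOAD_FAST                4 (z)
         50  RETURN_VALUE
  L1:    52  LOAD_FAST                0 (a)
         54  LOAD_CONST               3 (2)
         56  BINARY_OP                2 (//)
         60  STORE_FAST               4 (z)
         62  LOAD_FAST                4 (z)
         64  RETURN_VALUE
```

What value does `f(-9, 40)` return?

LOAD_FAST b → push 40. Stack: [40]
LOAD_CONST → push 1. Stack: [40, 1]
BINARY_OP >> → 40 >> 1 = 20. Stack: [20]
LOAD_CONST → push 12. Stack: [20, 12]
BINARY_OP * → 20 * 12 = 240. Stack: [240]
STORE_FAST p → p=240. Stack: []
LOAD_CONST → push 2. Stack: [2]
LOAD_FAST a → push -9. Stack: [2, -9]
BINARY_OP + → 2 + -9 = -7. Stack: [-7]
LOAD_FAST b → push 40. Stack: [-7, 40]
BINARY_OP & → -7 & 40 = 40. Stack: [40]
STORE_FAST w → w=40. Stack: []
LOAD_FAST_LOAD_FAST p,a → push 240,-9. Stack: [240, -9]
COMPARE_OP bool(<) → 240 vs -9 = False. Stack: [False]
POP_JUMP_IF_FALSE → pop False; jump. Stack: []
LOAD_FAST a → push -9. Stack: [-9]
LOAD_CONST → push 2. Stack: [-9, 2]
BINARY_OP // → -9 // 2 = -5. Stack: [-5]
STORE_FAST z → z=-5. Stack: []
LOAD_FAST z → push -5. Stack: [-5]
RETURN_VALUE → return -5.

-5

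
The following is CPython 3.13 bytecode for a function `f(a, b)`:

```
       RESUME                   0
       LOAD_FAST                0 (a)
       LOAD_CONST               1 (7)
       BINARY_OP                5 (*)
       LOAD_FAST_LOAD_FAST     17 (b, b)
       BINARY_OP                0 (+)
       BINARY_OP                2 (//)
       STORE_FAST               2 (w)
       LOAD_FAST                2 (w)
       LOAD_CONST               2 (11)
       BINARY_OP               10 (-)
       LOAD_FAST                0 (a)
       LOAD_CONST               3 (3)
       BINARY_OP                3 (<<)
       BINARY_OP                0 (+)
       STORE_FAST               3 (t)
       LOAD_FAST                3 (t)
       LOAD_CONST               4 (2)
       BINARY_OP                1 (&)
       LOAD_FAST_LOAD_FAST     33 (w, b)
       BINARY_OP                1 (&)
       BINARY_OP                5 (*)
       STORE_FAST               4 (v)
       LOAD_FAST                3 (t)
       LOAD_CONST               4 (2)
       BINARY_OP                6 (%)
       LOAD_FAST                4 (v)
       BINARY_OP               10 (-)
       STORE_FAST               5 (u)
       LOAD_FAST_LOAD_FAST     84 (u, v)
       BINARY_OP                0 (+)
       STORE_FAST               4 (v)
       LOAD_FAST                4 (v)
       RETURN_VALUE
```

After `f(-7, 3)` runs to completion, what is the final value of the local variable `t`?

-76

LOAD_FAST a → push -7. Stack: [-7]
LOAD_CONST → push 7. Stack: [-7, 7]
BINARY_OP * → -7 * 7 = -49. Stack: [-49]
LOAD_FAST_LOAD_FAST b,b → push 3,3. Stack: [-49, 3, 3]
BINARY_OP + → 3 + 3 = 6. Stack: [-49, 6]
BINARY_OP // → -49 // 6 = -9. Stack: [-9]
STORE_FAST w → w=-9. Stack: []
LOAD_FAST w → push -9. Stack: [-9]
LOAD_CONST → push 11. Stack: [-9, 11]
BINARY_OP - → -9 - 11 = -20. Stack: [-20]
LOAD_FAST a → push -7. Stack: [-20, -7]
LOAD_CONST → push 3. Stack: [-20, -7, 3]
BINARY_OP << → -7 << 3 = -56. Stack: [-20, -56]
BINARY_OP + → -20 + -56 = -76. Stack: [-76]
STORE_FAST t → t=-76. Stack: []
LOAD_FAST t → push -76. Stack: [-76]
LOAD_CONST → push 2. Stack: [-76, 2]
BINARY_OP & → -76 & 2 = 0. Stack: [0]
LOAD_FAST_LOAD_FAST w,b → push -9,3. Stack: [0, -9, 3]
BINARY_OP & → -9 & 3 = 3. Stack: [0, 3]
BINARY_OP * → 0 * 3 = 0. Stack: [0]
STORE_FAST v → v=0. Stack: []
LOAD_FAST t → push -76. Stack: [-76]
LOAD_CONST → push 2. Stack: [-76, 2]
BINARY_OP % → -76 % 2 = 0. Stack: [0]
LOAD_FAST v → push 0. Stack: [0, 0]
BINARY_OP - → 0 - 0 = 0. Stack: [0]
STORE_FAST u → u=0. Stack: []
LOAD_FAST_LOAD_FAST u,v → push 0,0. Stack: [0, 0]
BINARY_OP + → 0 + 0 = 0. Stack: [0]
STORE_FAST v → v=0. Stack: []
LOAD_FAST v → push 0. Stack: [0]
RETURN_VALUE → return 0.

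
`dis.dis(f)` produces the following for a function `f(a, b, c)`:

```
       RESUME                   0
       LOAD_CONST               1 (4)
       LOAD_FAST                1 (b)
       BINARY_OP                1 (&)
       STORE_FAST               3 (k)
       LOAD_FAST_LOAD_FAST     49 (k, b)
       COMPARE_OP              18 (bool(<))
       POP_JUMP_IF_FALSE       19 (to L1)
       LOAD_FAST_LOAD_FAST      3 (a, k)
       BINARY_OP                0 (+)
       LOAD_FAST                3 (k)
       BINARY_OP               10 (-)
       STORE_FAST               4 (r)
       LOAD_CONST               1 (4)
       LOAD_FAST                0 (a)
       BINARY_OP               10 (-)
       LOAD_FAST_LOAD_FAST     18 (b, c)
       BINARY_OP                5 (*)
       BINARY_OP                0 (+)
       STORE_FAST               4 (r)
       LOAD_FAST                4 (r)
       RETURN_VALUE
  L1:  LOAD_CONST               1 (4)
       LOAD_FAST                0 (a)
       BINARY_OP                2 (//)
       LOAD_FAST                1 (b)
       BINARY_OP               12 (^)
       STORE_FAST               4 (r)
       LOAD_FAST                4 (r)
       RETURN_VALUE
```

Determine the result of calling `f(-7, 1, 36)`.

LOAD_CONST → push 4. Stack: [4]
LOAD_FAST b → push 1. Stack: [4, 1]
BINARY_OP & → 4 & 1 = 0. Stack: [0]
STORE_FAST k → k=0. Stack: []
LOAD_FAST_LOAD_FAST k,b → push 0,1. Stack: [0, 1]
COMPARE_OP bool(<) → 0 vs 1 = True. Stack: [True]
POP_JUMP_IF_FALSE → pop True; no jump. Stack: []
LOAD_FAST_LOAD_FAST a,k → push -7,0. Stack: [-7, 0]
BINARY_OP + → -7 + 0 = -7. Stack: [-7]
LOAD_FAST k → push 0. Stack: [-7, 0]
BINARY_OP - → -7 - 0 = -7. Stack: [-7]
STORE_FAST r → r=-7. Stack: []
LOAD_CONST → push 4. Stack: [4]
LOAD_FAST a → push -7. Stack: [4, -7]
BINARY_OP - → 4 - -7 = 11. Stack: [11]
LOAD_FAST_LOAD_FAST b,c → push 1,36. Stack: [11, 1, 36]
BINARY_OP * → 1 * 36 = 36. Stack: [11, 36]
BINARY_OP + → 11 + 36 = 47. Stack: [47]
STORE_FAST r → r=47. Stack: []
LOAD_FAST r → push 47. Stack: [47]
RETURN_VALUE → return 47.

47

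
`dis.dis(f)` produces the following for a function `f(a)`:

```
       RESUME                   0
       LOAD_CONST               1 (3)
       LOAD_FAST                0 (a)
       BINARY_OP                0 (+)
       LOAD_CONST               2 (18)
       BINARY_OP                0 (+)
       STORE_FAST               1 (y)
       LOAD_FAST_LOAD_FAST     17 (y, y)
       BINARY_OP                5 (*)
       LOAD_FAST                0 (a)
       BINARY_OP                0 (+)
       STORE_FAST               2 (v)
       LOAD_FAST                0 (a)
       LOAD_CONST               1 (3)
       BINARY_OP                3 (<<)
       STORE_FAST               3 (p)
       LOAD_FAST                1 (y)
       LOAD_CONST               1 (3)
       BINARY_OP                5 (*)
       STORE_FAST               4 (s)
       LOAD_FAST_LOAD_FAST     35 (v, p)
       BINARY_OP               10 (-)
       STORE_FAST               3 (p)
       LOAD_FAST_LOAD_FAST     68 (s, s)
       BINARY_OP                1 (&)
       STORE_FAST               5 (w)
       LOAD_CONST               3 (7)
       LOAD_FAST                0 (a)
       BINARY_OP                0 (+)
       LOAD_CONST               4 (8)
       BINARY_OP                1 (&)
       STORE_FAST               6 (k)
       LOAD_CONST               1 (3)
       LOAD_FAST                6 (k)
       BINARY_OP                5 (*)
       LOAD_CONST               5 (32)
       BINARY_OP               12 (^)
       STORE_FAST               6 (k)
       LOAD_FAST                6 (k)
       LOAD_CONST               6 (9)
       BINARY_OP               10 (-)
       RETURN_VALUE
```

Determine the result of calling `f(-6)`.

LOAD_CONST → push 3. Stack: [3]
LOAD_FAST a → push -6. Stack: [3, -6]
BINARY_OP + → 3 + -6 = -3. Stack: [-3]
LOAD_CONST → push 18. Stack: [-3, 18]
BINARY_OP + → -3 + 18 = 15. Stack: [15]
STORE_FAST y → y=15. Stack: []
LOAD_FAST_LOAD_FAST y,y → push 15,15. Stack: [15, 15]
BINARY_OP * → 15 * 15 = 225. Stack: [225]
LOAD_FAST a → push -6. Stack: [225, -6]
BINARY_OP + → 225 + -6 = 219. Stack: [219]
STORE_FAST v → v=219. Stack: []
LOAD_FAST a → push -6. Stack: [-6]
LOAD_CONST → push 3. Stack: [-6, 3]
BINARY_OP << → -6 << 3 = -48. Stack: [-48]
STORE_FAST p → p=-48. Stack: []
LOAD_FAST y → push 15. Stack: [15]
LOAD_CONST → push 3. Stack: [15, 3]
BINARY_OP * → 15 * 3 = 45. Stack: [45]
STORE_FAST s → s=45. Stack: []
LOAD_FAST_LOAD_FAST v,p → push 219,-48. Stack: [219, -48]
BINARY_OP - → 219 - -48 = 267. Stack: [267]
STORE_FAST p → p=267. Stack: []
LOAD_FAST_LOAD_FAST s,s → push 45,45. Stack: [45, 45]
BINARY_OP & → 45 & 45 = 45. Stack: [45]
STORE_FAST w → w=45. Stack: []
LOAD_CONST → push 7. Stack: [7]
LOAD_FAST a → push -6. Stack: [7, -6]
BINARY_OP + → 7 + -6 = 1. Stack: [1]
LOAD_CONST → push 8. Stack: [1, 8]
BINARY_OP & → 1 & 8 = 0. Stack: [0]
STORE_FAST k → k=0. Stack: []
LOAD_CONST → push 3. Stack: [3]
LOAD_FAST k → push 0. Stack: [3, 0]
BINARY_OP * → 3 * 0 = 0. Stack: [0]
LOAD_CONST → push 32. Stack: [0, 32]
BINARY_OP ^ → 0 ^ 32 = 32. Stack: [32]
STORE_FAST k → k=32. Stack: []
LOAD_FAST k → push 32. Stack: [32]
LOAD_CONST → push 9. Stack: [32, 9]
BINARY_OP - → 32 - 9 = 23. Stack: [23]
RETURN_VALUE → return 23.

23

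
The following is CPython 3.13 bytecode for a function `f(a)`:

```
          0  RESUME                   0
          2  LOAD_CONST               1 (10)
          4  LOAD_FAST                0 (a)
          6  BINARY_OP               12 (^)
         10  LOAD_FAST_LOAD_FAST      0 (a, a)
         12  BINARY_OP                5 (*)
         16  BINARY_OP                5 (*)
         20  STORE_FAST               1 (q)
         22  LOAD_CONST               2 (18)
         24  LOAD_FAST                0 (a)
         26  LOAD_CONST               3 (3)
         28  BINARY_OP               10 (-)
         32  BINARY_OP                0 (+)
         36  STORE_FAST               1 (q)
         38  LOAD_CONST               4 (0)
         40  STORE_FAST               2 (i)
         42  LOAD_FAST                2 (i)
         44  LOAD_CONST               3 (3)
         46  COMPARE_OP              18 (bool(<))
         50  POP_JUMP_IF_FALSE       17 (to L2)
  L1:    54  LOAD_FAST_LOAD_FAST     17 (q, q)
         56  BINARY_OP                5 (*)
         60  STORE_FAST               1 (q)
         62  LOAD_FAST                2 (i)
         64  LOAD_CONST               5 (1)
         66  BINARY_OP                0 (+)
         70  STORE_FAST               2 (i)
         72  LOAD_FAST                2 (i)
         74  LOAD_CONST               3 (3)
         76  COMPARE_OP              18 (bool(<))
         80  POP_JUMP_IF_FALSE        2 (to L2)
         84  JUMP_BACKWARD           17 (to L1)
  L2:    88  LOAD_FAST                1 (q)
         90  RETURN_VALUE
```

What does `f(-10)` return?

LOAD_CONST → push 10. Stack: [10]
LOAD_FAST a → push -10. Stack: [10, -10]
BINARY_OP ^ → 10 ^ -10 = -4. Stack: [-4]
LOAD_FAST_LOAD_FAST a,a → push -10,-10. Stack: [-4, -10, -10]
BINARY_OP * → -10 * -10 = 100. Stack: [-4, 100]
BINARY_OP * → -4 * 100 = -400. Stack: [-400]
STORE_FAST q → q=-400. Stack: []
LOAD_CONST → push 18. Stack: [18]
LOAD_FAST a → push -10. Stack: [18, -10]
LOAD_CONST → push 3. Stack: [18, -10, 3]
BINARY_OP - → -10 - 3 = -13. Stack: [18, -13]
BINARY_OP + → 18 + -13 = 5. Stack: [5]
STORE_FAST q → q=5. Stack: []
LOAD_CONST → push 0. Stack: [0]
STORE_FAST i → i=0. Stack: []
LOAD_FAST i → push 0. Stack: [0]
LOAD_CONST → push 3. Stack: [0, 3]
COMPARE_OP bool(<) → 0 vs 3 = True. Stack: [True]
POP_JUMP_IF_FALSE → pop True; no jump. Stack: []
LOAD_FAST_LOAD_FAST q,q → push 5,5. Stack: [5, 5]
BINARY_OP * → 5 * 5 = 25. Stack: [25]
STORE_FAST q → q=25. Stack: []
LOAD_FAST i → push 0. Stack: [0]
LOAD_CONST → push 1. Stack: [0, 1]
BINARY_OP + → 0 + 1 = 1. Stack: [1]
STORE_FAST i → i=1. Stack: []
LOAD_FAST i → push 1. Stack: [1]
LOAD_CONST → push 3. Stack: [1, 3]
COMPARE_OP bool(<) → 1 vs 3 = True. Stack: [True]
POP_JUMP_IF_FALSE → pop True; no jump. Stack: []
LOAD_FAST_LOAD_FAST q,q → push 25,25. Stack: [25, 25]
BINARY_OP * → 25 * 25 = 625. Stack: [625]
STORE_FAST q → q=625. Stack: []
LOAD_FAST i → push 1. Stack: [1]
LOAD_CONST → push 1. Stack: [1, 1]
BINARY_OP + → 1 + 1 = 2. Stack: [2]
STORE_FAST i → i=2. Stack: []
LOAD_FAST i → push 2. Stack: [2]
LOAD_CONST → push 3. Stack: [2, 3]
COMPARE_OP bool(<) → 2 vs 3 = True. Stack: [True]
POP_JUMP_IF_FALSE → pop True; no jump. Stack: []
LOAD_FAST_LOAD_FAST q,q → push 625,625. Stack: [625, 625]
BINARY_OP * → 625 * 625 = 390625. Stack: [390625]
STORE_FAST q → q=390625. Stack: []
LOAD_FAST i → push 2. Stack: [2]
LOAD_CONST → push 1. Stack: [2, 1]
BINARY_OP + → 2 + 1 = 3. Stack: [3]
STORE_FAST i → i=3. Stack: []
LOAD_FAST i → push 3. Stack: [3]
LOAD_CONST → push 3. Stack: [3, 3]
COMPARE_OP bool(<) → 3 vs 3 = False. Stack: [False]
POP_JUMP_IF_FALSE → pop False; jump. Stack: []
LOAD_FAST q → push 390625. Stack: [390625]
RETURN_VALUE → return 390625.

390625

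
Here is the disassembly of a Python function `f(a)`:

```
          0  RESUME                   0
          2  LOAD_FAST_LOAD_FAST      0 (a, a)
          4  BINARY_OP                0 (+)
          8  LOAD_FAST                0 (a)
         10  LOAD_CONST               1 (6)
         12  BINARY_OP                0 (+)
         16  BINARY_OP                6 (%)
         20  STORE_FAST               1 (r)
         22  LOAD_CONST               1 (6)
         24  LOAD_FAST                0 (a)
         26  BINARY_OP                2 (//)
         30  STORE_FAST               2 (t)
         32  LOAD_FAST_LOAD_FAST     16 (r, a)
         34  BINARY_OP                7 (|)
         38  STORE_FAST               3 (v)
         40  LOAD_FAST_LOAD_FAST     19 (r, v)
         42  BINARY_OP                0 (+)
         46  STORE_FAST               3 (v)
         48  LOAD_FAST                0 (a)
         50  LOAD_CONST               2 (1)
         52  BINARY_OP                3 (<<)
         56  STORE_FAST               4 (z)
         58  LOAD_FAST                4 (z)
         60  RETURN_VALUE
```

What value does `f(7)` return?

LOAD_FAST_LOAD_FAST a,a → push 7,7. Stack: [7, 7]
BINARY_OP + → 7 + 7 = 14. Stack: [14]
LOAD_FAST a → push 7. Stack: [14, 7]
LOAD_CONST → push 6. Stack: [14, 7, 6]
BINARY_OP + → 7 + 6 = 13. Stack: [14, 13]
BINARY_OP % → 14 % 13 = 1. Stack: [1]
STORE_FAST r → r=1. Stack: []
LOAD_CONST → push 6. Stack: [6]
LOAD_FAST a → push 7. Stack: [6, 7]
BINARY_OP // → 6 // 7 = 0. Stack: [0]
STORE_FAST t → t=0. Stack: []
LOAD_FAST_LOAD_FAST r,a → push 1,7. Stack: [1, 7]
BINARY_OP | → 1 | 7 = 7. Stack: [7]
STORE_FAST v → v=7. Stack: []
LOAD_FAST_LOAD_FAST r,v → push 1,7. Stack: [1, 7]
BINARY_OP + → 1 + 7 = 8. Stack: [8]
STORE_FAST v → v=8. Stack: []
LOAD_FAST a → push 7. Stack: [7]
LOAD_CONST → push 1. Stack: [7, 1]
BINARY_OP << → 7 << 1 = 14. Stack: [14]
STORE_FAST z → z=14. Stack: []
LOAD_FAST z → push 14. Stack: [14]
RETURN_VALUE → return 14.

14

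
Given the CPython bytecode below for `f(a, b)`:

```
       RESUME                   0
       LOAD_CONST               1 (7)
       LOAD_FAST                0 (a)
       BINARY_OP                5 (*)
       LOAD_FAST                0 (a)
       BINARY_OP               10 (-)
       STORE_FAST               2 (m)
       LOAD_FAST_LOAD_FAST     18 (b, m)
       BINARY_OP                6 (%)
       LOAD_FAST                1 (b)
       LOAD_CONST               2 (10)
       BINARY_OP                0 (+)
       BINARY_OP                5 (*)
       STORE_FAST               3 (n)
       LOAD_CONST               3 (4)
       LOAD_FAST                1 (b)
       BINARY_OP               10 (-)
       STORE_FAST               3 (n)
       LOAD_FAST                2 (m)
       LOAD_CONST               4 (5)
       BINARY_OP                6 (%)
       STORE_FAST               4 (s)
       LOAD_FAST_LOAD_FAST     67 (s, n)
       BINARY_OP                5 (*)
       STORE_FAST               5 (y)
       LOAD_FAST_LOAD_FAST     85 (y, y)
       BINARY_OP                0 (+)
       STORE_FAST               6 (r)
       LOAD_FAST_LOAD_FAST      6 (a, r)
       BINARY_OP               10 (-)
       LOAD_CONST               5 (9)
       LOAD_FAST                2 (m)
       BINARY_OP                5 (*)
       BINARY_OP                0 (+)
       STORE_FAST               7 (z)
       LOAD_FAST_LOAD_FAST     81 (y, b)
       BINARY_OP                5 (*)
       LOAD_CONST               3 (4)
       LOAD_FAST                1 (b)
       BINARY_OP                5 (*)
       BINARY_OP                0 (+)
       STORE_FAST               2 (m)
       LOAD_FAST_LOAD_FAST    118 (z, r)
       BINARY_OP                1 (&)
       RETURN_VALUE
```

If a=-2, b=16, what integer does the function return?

-104

LOAD_CONST → push 7. Stack: [7]
LOAD_FAST a → push -2. Stack: [7, -2]
BINARY_OP * → 7 * -2 = -14. Stack: [-14]
LOAD_FAST a → push -2. Stack: [-14, -2]
BINARY_OP - → -14 - -2 = -12. Stack: [-12]
STORE_FAST m → m=-12. Stack: []
LOAD_FAST_LOAD_FAST b,m → push 16,-12. Stack: [16, -12]
BINARY_OP % → 16 % -12 = -8. Stack: [-8]
LOAD_FAST b → push 16. Stack: [-8, 16]
LOAD_CONST → push 10. Stack: [-8, 16, 10]
BINARY_OP + → 16 + 10 = 26. Stack: [-8, 26]
BINARY_OP * → -8 * 26 = -208. Stack: [-208]
STORE_FAST n → n=-208. Stack: []
LOAD_CONST → push 4. Stack: [4]
LOAD_FAST b → push 16. Stack: [4, 16]
BINARY_OP - → 4 - 16 = -12. Stack: [-12]
STORE_FAST n → n=-12. Stack: []
LOAD_FAST m → push -12. Stack: [-12]
LOAD_CONST → push 5. Stack: [-12, 5]
BINARY_OP % → -12 % 5 = 3. Stack: [3]
STORE_FAST s → s=3. Stack: []
LOAD_FAST_LOAD_FAST s,n → push 3,-12. Stack: [3, -12]
BINARY_OP * → 3 * -12 = -36. Stack: [-36]
STORE_FAST y → y=-36. Stack: []
LOAD_FAST_LOAD_FAST y,y → push -36,-36. Stack: [-36, -36]
BINARY_OP + → -36 + -36 = -72. Stack: [-72]
STORE_FAST r → r=-72. Stack: []
LOAD_FAST_LOAD_FAST a,r → push -2,-72. Stack: [-2, -72]
BINARY_OP - → -2 - -72 = 70. Stack: [70]
LOAD_CONST → push 9. Stack: [70, 9]
LOAD_FAST m → push -12. Stack: [70, 9, -12]
BINARY_OP * → 9 * -12 = -108. Stack: [70, -108]
BINARY_OP + → 70 + -108 = -38. Stack: [-38]
STORE_FAST z → z=-38. Stack: []
LOAD_FAST_LOAD_FAST y,b → push -36,16. Stack: [-36, 16]
BINARY_OP * → -36 * 16 = -576. Stack: [-576]
LOAD_CONST → push 4. Stack: [-576, 4]
LOAD_FAST b → push 16. Stack: [-576, 4, 16]
BINARY_OP * → 4 * 16 = 64. Stack: [-576, 64]
BINARY_OP + → -576 + 64 = -512. Stack: [-512]
STORE_FAST m → m=-512. Stack: []
LOAD_FAST_LOAD_FAST z,r → push -38,-72. Stack: [-38, -72]
BINARY_OP & → -38 & -72 = -104. Stack: [-104]
RETURN_VALUE → return -104.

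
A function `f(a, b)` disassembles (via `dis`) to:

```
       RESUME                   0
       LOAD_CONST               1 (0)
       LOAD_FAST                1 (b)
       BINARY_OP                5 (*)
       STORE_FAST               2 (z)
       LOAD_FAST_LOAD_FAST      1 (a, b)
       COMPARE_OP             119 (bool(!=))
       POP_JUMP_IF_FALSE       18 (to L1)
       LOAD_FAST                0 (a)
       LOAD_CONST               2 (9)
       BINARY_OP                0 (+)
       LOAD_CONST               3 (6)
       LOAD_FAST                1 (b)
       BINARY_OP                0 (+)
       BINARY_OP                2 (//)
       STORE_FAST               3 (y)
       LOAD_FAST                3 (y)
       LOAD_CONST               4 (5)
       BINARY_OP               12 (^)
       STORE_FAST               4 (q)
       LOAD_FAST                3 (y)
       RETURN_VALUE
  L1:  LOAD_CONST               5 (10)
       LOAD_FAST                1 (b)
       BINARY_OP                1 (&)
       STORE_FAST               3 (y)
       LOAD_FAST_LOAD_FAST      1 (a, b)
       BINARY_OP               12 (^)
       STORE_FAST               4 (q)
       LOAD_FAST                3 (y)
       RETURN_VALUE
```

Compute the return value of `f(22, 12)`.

LOAD_CONST → push 0. Stack: [0]
LOAD_FAST b → push 12. Stack: [0, 12]
BINARY_OP * → 0 * 12 = 0. Stack: [0]
STORE_FAST z → z=0. Stack: []
LOAD_FAST_LOAD_FAST a,b → push 22,12. Stack: [22, 12]
COMPARE_OP bool(!=) → 22 vs 12 = True. Stack: [True]
POP_JUMP_IF_FALSE → pop True; no jump. Stack: []
LOAD_FAST a → push 22. Stack: [22]
LOAD_CONST → push 9. Stack: [22, 9]
BINARY_OP + → 22 + 9 = 31. Stack: [31]
LOAD_CONST → push 6. Stack: [31, 6]
LOAD_FAST b → push 12. Stack: [31, 6, 12]
BINARY_OP + → 6 + 12 = 18. Stack: [31, 18]
BINARY_OP // → 31 // 18 = 1. Stack: [1]
STORE_FAST y → y=1. Stack: []
LOAD_FAST y → push 1. Stack: [1]
LOAD_CONST → push 5. Stack: [1, 5]
BINARY_OP ^ → 1 ^ 5 = 4. Stack: [4]
STORE_FAST q → q=4. Stack: []
LOAD_FAST y → push 1. Stack: [1]
RETURN_VALUE → return 1.

1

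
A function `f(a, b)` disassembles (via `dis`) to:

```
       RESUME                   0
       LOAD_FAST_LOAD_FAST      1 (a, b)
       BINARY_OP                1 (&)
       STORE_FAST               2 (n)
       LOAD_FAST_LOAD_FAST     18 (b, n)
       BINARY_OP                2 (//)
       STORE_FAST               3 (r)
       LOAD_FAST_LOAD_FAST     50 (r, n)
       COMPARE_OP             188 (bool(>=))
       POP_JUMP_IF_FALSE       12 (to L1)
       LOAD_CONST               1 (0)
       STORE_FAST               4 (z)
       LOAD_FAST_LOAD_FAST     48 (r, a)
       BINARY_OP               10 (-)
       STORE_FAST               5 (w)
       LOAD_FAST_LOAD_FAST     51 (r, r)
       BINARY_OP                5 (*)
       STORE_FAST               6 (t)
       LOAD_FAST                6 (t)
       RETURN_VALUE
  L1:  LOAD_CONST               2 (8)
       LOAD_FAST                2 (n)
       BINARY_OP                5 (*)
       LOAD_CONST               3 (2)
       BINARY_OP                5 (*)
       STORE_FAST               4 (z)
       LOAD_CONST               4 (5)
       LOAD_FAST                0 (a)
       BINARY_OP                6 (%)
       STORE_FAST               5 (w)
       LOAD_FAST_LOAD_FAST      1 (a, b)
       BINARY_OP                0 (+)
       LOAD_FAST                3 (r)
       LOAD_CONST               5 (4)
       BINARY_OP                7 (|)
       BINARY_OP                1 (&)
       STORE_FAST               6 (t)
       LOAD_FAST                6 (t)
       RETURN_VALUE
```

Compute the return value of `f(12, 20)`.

25

LOAD_FAST_LOAD_FAST a,b → push 12,20. Stack: [12, 20]
BINARY_OP & → 12 & 20 = 4. Stack: [4]
STORE_FAST n → n=4. Stack: []
LOAD_FAST_LOAD_FAST b,n → push 20,4. Stack: [20, 4]
BINARY_OP // → 20 // 4 = 5. Stack: [5]
STORE_FAST r → r=5. Stack: []
LOAD_FAST_LOAD_FAST r,n → push 5,4. Stack: [5, 4]
COMPARE_OP bool(>=) → 5 vs 4 = True. Stack: [True]
POP_JUMP_IF_FALSE → pop True; no jump. Stack: []
LOAD_CONST → push 0. Stack: [0]
STORE_FAST z → z=0. Stack: []
LOAD_FAST_LOAD_FAST r,a → push 5,12. Stack: [5, 12]
BINARY_OP - → 5 - 12 = -7. Stack: [-7]
STORE_FAST w → w=-7. Stack: []
LOAD_FAST_LOAD_FAST r,r → push 5,5. Stack: [5, 5]
BINARY_OP * → 5 * 5 = 25. Stack: [25]
STORE_FAST t → t=25. Stack: []
LOAD_FAST t → push 25. Stack: [25]
RETURN_VALUE → return 25.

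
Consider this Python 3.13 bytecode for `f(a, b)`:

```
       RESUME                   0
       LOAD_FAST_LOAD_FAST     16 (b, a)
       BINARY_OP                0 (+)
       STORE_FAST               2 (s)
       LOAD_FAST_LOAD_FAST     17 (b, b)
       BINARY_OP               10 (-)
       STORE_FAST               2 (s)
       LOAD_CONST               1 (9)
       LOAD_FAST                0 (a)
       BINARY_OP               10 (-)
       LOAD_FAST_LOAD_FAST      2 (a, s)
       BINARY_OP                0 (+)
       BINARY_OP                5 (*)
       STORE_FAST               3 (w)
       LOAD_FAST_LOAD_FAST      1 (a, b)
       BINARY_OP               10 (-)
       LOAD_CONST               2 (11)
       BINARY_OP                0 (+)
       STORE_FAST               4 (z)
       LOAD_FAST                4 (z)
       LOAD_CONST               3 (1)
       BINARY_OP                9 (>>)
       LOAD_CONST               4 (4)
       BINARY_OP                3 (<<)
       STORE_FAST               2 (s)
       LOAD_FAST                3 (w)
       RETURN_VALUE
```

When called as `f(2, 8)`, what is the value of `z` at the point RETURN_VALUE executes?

LOAD_FAST_LOAD_FAST b,a → push 8,2. Stack: [8, 2]
BINARY_OP + → 8 + 2 = 10. Stack: [10]
STORE_FAST s → s=10. Stack: []
LOAD_FAST_LOAD_FAST b,b → push 8,8. Stack: [8, 8]
BINARY_OP - → 8 - 8 = 0. Stack: [0]
STORE_FAST s → s=0. Stack: []
LOAD_CONST → push 9. Stack: [9]
LOAD_FAST a → push 2. Stack: [9, 2]
BINARY_OP - → 9 - 2 = 7. Stack: [7]
LOAD_FAST_LOAD_FAST a,s → push 2,0. Stack: [7, 2, 0]
BINARY_OP + → 2 + 0 = 2. Stack: [7, 2]
BINARY_OP * → 7 * 2 = 14. Stack: [14]
STORE_FAST w → w=14. Stack: []
LOAD_FAST_LOAD_FAST a,b → push 2,8. Stack: [2, 8]
BINARY_OP - → 2 - 8 = -6. Stack: [-6]
LOAD_CONST → push 11. Stack: [-6, 11]
BINARY_OP + → -6 + 11 = 5. Stack: [5]
STORE_FAST z → z=5. Stack: []
LOAD_FAST z → push 5. Stack: [5]
LOAD_CONST → push 1. Stack: [5, 1]
BINARY_OP >> → 5 >> 1 = 2. Stack: [2]
LOAD_CONST → push 4. Stack: [2, 4]
BINARY_OP << → 2 << 4 = 32. Stack: [32]
STORE_FAST s → s=32. Stack: []
LOAD_FAST w → push 14. Stack: [14]
RETURN_VALUE → return 14.

5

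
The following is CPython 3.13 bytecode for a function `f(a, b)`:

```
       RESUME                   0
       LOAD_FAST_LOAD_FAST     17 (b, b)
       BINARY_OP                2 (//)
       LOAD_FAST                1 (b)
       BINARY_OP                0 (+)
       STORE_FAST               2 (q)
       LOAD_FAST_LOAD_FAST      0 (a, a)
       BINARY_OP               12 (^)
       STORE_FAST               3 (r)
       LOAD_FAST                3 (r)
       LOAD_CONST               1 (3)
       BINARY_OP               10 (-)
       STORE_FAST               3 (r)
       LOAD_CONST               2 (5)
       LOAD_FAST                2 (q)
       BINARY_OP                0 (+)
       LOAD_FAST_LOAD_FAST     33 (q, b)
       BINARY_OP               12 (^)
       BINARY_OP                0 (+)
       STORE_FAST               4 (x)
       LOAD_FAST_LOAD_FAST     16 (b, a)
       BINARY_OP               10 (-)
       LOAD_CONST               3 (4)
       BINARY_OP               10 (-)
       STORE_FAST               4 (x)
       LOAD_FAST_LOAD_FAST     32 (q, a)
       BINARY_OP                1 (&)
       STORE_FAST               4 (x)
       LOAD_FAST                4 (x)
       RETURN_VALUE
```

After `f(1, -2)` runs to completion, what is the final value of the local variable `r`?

-3

LOAD_FAST_LOAD_FAST b,b → push -2,-2. Stack: [-2, -2]
BINARY_OP // → -2 // -2 = 1. Stack: [1]
LOAD_FAST b → push -2. Stack: [1, -2]
BINARY_OP + → 1 + -2 = -1. Stack: [-1]
STORE_FAST q → q=-1. Stack: []
LOAD_FAST_LOAD_FAST a,a → push 1,1. Stack: [1, 1]
BINARY_OP ^ → 1 ^ 1 = 0. Stack: [0]
STORE_FAST r → r=0. Stack: []
LOAD_FAST r → push 0. Stack: [0]
LOAD_CONST → push 3. Stack: [0, 3]
BINARY_OP - → 0 - 3 = -3. Stack: [-3]
STORE_FAST r → r=-3. Stack: []
LOAD_CONST → push 5. Stack: [5]
LOAD_FAST q → push -1. Stack: [5, -1]
BINARY_OP + → 5 + -1 = 4. Stack: [4]
LOAD_FAST_LOAD_FAST q,b → push -1,-2. Stack: [4, -1, -2]
BINARY_OP ^ → -1 ^ -2 = 1. Stack: [4, 1]
BINARY_OP + → 4 + 1 = 5. Stack: [5]
STORE_FAST x → x=5. Stack: []
LOAD_FAST_LOAD_FAST b,a → push -2,1. Stack: [-2, 1]
BINARY_OP - → -2 - 1 = -3. Stack: [-3]
LOAD_CONST → push 4. Stack: [-3, 4]
BINARY_OP - → -3 - 4 = -7. Stack: [-7]
STORE_FAST x → x=-7. Stack: []
LOAD_FAST_LOAD_FAST q,a → push -1,1. Stack: [-1, 1]
BINARY_OP & → -1 & 1 = 1. Stack: [1]
STORE_FAST x → x=1. Stack: []
LOAD_FAST x → push 1. Stack: [1]
RETURN_VALUE → return 1.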